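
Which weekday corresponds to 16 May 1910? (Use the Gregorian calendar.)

Monday

January 1, 1910 is a Saturday.
Jan 1, 1910 → Feb 1, 1910: 31 days (January has 31).
Feb 1, 1910 → Mar 1, 1910: 28 days (February has 28).
Mar 1, 1910 → Apr 1, 1910: 31 days (March has 31).
Apr 1, 1910 → May 1, 1910: 30 days (April has 30).
May 1, 1910 → May 16, 1910: 15 days.
Total: 135 days.
135 mod 7 = 2, so Saturday + 2 = Monday.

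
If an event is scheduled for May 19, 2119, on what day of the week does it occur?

Friday

Doomsday rule: the anchor day for the 2100s is Sunday. For year 19: 19÷12 = 1 r 7, and 7÷4 = 1, so 1+7+1 = 9.
Sunday + 9 ≡ Tuesday — that's 2119's doomsday.
In May the doomsday date is May 9.
May 19 is 10 days after May 9; 10 mod 7 = 3, so Tuesday + 3 = Friday.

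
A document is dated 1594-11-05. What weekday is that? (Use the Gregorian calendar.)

Doomsday rule: the anchor day for the 1500s is Wednesday. For year 94: 94÷12 = 7 r 10, and 10÷4 = 2, so 7+10+2 = 19.
Wednesday + 19 ≡ Monday — that's 1594's doomsday.
In November the doomsday date is Nov 7.
Nov 5 is 2 days before Nov 7; 2 mod 7 = 2, so Monday − 2 = Saturday.

Saturday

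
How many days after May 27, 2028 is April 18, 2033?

May 27, 2028 → May 27, 2029: 365 days.
May 27, 2029 → May 27, 2030: 365 days.
May 27, 2030 → May 27, 2031: 365 days.
May 27, 2031 → May 27, 2032: 366 days (Feb 29, 2032 is in that span).
May 27, 2032 → Jun 27, 2032: 31 days (May has 31).
Jun 27, 2032 → Jul 27, 2032: 30 days (June has 30).
Jul 27, 2032 → Aug 27, 2032: 31 days (July has 31).
Aug 27, 2032 → Sep 27, 2032: 31 days (August has 31).
Sep 27, 2032 → Oct 27, 2032: 30 days (September has 30).
Oct 27, 2032 → Nov 27, 2032: 31 days (October has 31).
Nov 27, 2032 → Dec 27, 2032: 30 days (November has 30).
Dec 27, 2032 → Jan 27, 2033: 31 days (December has 31).
Jan 27, 2033 → Feb 27, 2033: 31 days (January has 31).
Feb 27, 2033 → Mar 27, 2033: 28 days (February has 28).
Mar 27, 2033 → Apr 18, 2033: 22 days.
Total: 1787 days.

1787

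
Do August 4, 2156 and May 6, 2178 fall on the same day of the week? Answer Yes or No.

From Aug 4, 2156 to May 6, 2178 is 7945 days.
7945 mod 7 = 0, so they are the same weekday.
(Aug 4, 2156 is a Wednesday; May 6, 2178 is a Wednesday.)

Yes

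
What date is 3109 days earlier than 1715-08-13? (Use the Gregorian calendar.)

−365 (one year) → Aug 13, 1714 (2744 left).
−365 (one year) → Aug 13, 1713 (2379 left).
−365 (one year) → Aug 13, 1712 (2014 left).
−366 (one year; includes Feb 29, 1712) → Aug 13, 1711 (1648 left).
−365 (one year) → Aug 13, 1710 (1283 left).
−365 (one year) → Aug 13, 1709 (918 left).
−365 (one year) → Aug 13, 1708 (553 left).
−366 (one year; includes Feb 29, 1708) → Aug 13, 1707 (187 left).
−13 → Jul 31, 1707 (end of Jul, 31 days; 174 left).
−31 → Jun 30, 1707 (end of Jun, 30 days; 143 left).
−30 → May 31, 1707 (end of May, 31 days; 113 left).
−31 → Apr 30, 1707 (end of Apr, 30 days; 82 left).
−30 → Mar 31, 1707 (end of Mar, 31 days; 52 left).
−31 → Feb 28, 1707 (end of Feb, 28 days; 21 left).
−21 → Feb 7, 1707.

February 7, 1707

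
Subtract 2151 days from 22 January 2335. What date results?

March 3, 2329

−365 (one year) → Jan 22, 2334 (1786 left).
−365 (one year) → Jan 22, 2333 (1421 left).
−366 (one year; includes Feb 29, 2332) → Jan 22, 2332 (1055 left).
−365 (one year) → Jan 22, 2331 (690 left).
−365 (one year) → Jan 22, 2330 (325 left).
−22 → Dec 31, 2329 (end of Dec, 31 days; 303 left).
−31 → Nov 30, 2329 (end of Nov, 30 days; 272 left).
−30 → Oct 31, 2329 (end of Oct, 31 days; 242 left).
−31 → Sep 30, 2329 (end of Sep, 30 days; 211 left).
−30 → Aug 31, 2329 (end of Aug, 31 days; 181 left).
−31 → Jul 31, 2329 (end of Jul, 31 days; 150 left).
−31 → Jun 30, 2329 (end of Jun, 30 days; 119 left).
−30 → May 31, 2329 (end of May, 31 days; 89 left).
−31 → Apr 30, 2329 (end of Apr, 30 days; 58 left).
−30 → Mar 31, 2329 (end of Mar, 31 days; 28 left).
−28 → Mar 3, 2329.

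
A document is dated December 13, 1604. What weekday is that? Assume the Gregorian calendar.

Doomsday rule: the anchor day for the 1600s is Tuesday. For year 04: 4÷12 = 0 r 4, and 4÷4 = 1, so 0+4+1 = 5.
Tuesday + 5 ≡ Sunday — that's 1604's doomsday.
In December the doomsday date is Dec 12.
Dec 13 is 1 day after Dec 12; 1 mod 7 = 1, so Sunday + 1 = Monday.

Monday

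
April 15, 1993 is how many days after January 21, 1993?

Jan 21, 1993 → Feb 21, 1993: 31 days (January has 31).
Feb 21, 1993 → Mar 21, 1993: 28 days (February has 28).
Mar 21, 1993 → Apr 15, 1993: 25 days.
Total: 84 days.

84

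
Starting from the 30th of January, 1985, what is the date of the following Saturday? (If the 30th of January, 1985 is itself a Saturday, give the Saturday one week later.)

Jan 30, 1985 is a Wednesday.
From Wednesday to the next Saturday is 3 days.
Jan 30, 1985 + 3 = Feb 2, 1985.

February 2, 1985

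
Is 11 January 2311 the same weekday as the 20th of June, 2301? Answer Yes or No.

No

From Jun 20, 2301 to Jan 11, 2311 is 3492 days.
3492 mod 7 = 6, so they are different weekdays.
(Jun 20, 2301 is a Thursday; Jan 11, 2311 is a Wednesday.)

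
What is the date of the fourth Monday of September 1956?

September 24, 1956

September 1, 1956 is a Saturday.
The first Monday is therefore September 3 (2 days later).
The fourth Monday is 3 + 3×7 = September 24.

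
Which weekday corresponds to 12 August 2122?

Doomsday rule: the anchor day for the 2100s is Sunday. For year 22: 22÷12 = 1 r 10, and 10÷4 = 2, so 1+10+2 = 13.
Sunday + 13 ≡ Saturday — that's 2122's doomsday.
In August the doomsday date is Aug 8.
Aug 12 is 4 days after Aug 8; 4 mod 7 = 4, so Saturday + 4 = Wednesday.

Wednesday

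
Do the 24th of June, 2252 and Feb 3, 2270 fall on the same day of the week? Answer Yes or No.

Yes

From Jun 24, 2252 to Feb 3, 2270 is 6433 days.
6433 mod 7 = 0, so they are the same weekday.
(Jun 24, 2252 is a Thursday; Feb 3, 2270 is a Thursday.)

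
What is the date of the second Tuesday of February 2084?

February 8, 2084

February 1, 2084 is a Tuesday.
The first Tuesday is therefore February 1 (same day).
The second Tuesday is 1 + 1×7 = February 8.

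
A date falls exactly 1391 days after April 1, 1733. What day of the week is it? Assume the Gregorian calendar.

Apr 1, 1733 is a Wednesday.
1391 mod 7 = 5, so 1391 days after a Wednesday is Wednesday + 5 = Monday.

Monday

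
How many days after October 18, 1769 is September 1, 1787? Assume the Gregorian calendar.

Oct 18, 1769 → Oct 18, 1770: 365 days.
Oct 18, 1770 → Oct 18, 1771: 365 days.
Oct 18, 1771 → Oct 18, 1772: 366 days (Feb 29, 1772 is in that span).
Oct 18, 1772 → Oct 18, 1773: 365 days.
Oct 18, 1773 → Oct 18, 1774: 365 days.
Oct 18, 1774 → Oct 18, 1775: 365 days.
Oct 18, 1775 → Oct 18, 1776: 366 days (Feb 29, 1776 is in that span).
Oct 18, 1776 → Oct 18, 1777: 365 days.
Oct 18, 1777 → Oct 18, 1778: 365 days.
Oct 18, 1778 → Oct 18, 1779: 365 days.
Oct 18, 1779 → Oct 18, 1780: 366 days (Feb 29, 1780 is in that span).
Oct 18, 1780 → Oct 18, 1781: 365 days.
Oct 18, 1781 → Oct 18, 1782: 365 days.
Oct 18, 1782 → Oct 18, 1783: 365 days.
Oct 18, 1783 → Oct 18, 1784: 366 days (Feb 29, 1784 is in that span).
Oct 18, 1784 → Oct 18, 1785: 365 days.
Oct 18, 1785 → Oct 18, 1786: 365 days.
Oct 18, 1786 → Nov 18, 1786: 31 days (October has 31).
Nov 18, 1786 → Dec 18, 1786: 30 days (November has 30).
Dec 18, 1786 → Jan 18, 1787: 31 days (December has 31).
Jan 18, 1787 → Feb 18, 1787: 31 days (January has 31).
Feb 18, 1787 → Mar 18, 1787: 28 days (February has 28).
Mar 18, 1787 → Apr 18, 1787: 31 days (March has 31).
Apr 18, 1787 → May 18, 1787: 30 days (April has 30).
May 18, 1787 → Jun 18, 1787: 31 days (May has 31).
Jun 18, 1787 → Jul 18, 1787: 30 days (June has 30).
Jul 18, 1787 → Aug 18, 1787: 31 days (July has 31).
Aug 18, 1787 → Sep 1, 1787: 14 days.
Total: 6527 days.

6527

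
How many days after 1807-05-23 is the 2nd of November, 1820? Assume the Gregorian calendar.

4912

May 23, 1807 → May 23, 1808: 366 days (Feb 29, 1808 is in that span).
May 23, 1808 → May 23, 1809: 365 days.
May 23, 1809 → May 23, 1810: 365 days.
May 23, 1810 → May 23, 1811: 365 days.
May 23, 1811 → May 23, 1812: 366 days (Feb 29, 1812 is in that span).
May 23, 1812 → May 23, 1813: 365 days.
May 23, 1813 → May 23, 1814: 365 days.
May 23, 1814 → May 23, 1815: 365 days.
May 23, 1815 → May 23, 1816: 366 days (Feb 29, 1816 is in that span).
May 23, 1816 → May 23, 1817: 365 days.
May 23, 1817 → May 23, 1818: 365 days.
May 23, 1818 → May 23, 1819: 365 days.
May 23, 1819 → May 23, 1820: 366 days (Feb 29, 1820 is in that span).
May 23, 1820 → Jun 23, 1820: 31 days (May has 31).
Jun 23, 1820 → Jul 23, 1820: 30 days (June has 30).
Jul 23, 1820 → Aug 23, 1820: 31 days (July has 31).
Aug 23, 1820 → Sep 23, 1820: 31 days (August has 31).
Sep 23, 1820 → Oct 23, 1820: 30 days (September has 30).
Oct 23, 1820 → Nov 2, 1820: 10 days.
Total: 4912 days.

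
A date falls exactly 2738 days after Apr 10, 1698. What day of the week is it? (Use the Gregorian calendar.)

Apr 10, 1698 is a Thursday.
2738 mod 7 = 1, so 2738 days after a Thursday is Thursday + 1 = Friday.

Friday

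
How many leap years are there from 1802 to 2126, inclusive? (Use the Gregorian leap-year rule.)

79

Multiples of 4 in [1802,2126]: 81.
Of those, multiples of 100: 3 (not leap unless ÷400).
Multiples of 400: 1.
Leap years = 81 − 3 + 1 = 79.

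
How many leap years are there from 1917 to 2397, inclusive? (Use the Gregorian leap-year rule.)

117

Multiples of 4 in [1917,2397]: 120.
Of those, multiples of 100: 4 (not leap unless ÷400).
Multiples of 400: 1.
Leap years = 120 − 4 + 1 = 117.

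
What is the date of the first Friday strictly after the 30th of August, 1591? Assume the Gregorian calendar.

Aug 30, 1591 is a Friday.
From Friday to the next Friday is 7 days.
Aug 30, 1591 + 7 = Sep 6, 1591.

September 6, 1591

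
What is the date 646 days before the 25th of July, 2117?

−365 (one year) → Jul 25, 2116 (281 left).
−25 → Jun 30, 2116 (end of Jun, 30 days; 256 left).
−30 → May 31, 2116 (end of May, 31 days; 226 left).
−31 → Apr 30, 2116 (end of Apr, 30 days; 195 left).
−30 → Mar 31, 2116 (end of Mar, 31 days; 165 left).
−31 → Feb 29, 2116 (end of Feb, 29 days; 134 left).
−29 → Jan 31, 2116 (end of Jan, 31 days; 105 left).
−31 → Dec 31, 2115 (end of Dec, 31 days; 74 left).
−31 → Nov 30, 2115 (end of Nov, 30 days; 43 left).
−30 → Oct 31, 2115 (end of Oct, 31 days; 13 left).
−13 → Oct 18, 2115.

October 18, 2115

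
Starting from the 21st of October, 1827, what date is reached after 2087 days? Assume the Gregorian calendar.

+366 (one year; includes Feb 29, 1828) → Oct 21, 1828 (1721 left).
+365 (one year) → Oct 21, 1829 (1356 left).
+365 (one year) → Oct 21, 1830 (991 left).
+365 (one year) → Oct 21, 1831 (626 left).
+366 (one year; includes Feb 29, 1832) → Oct 21, 1832 (260 left).
Oct has 31 days: +11 → Nov 1, 1832 (249 left).
Nov has 30 days: +30 → Dec 1, 1832 (219 left).
Dec has 31 days: +31 → Jan 1, 1833 (188 left).
Jan has 31 days: +31 → Feb 1, 1833 (157 left).
Feb has 28 days: +28 → Mar 1, 1833 (129 left).
Mar has 31 days: +31 → Apr 1, 1833 (98 left).
Apr has 30 days: +30 → May 1, 1833 (68 left).
May has 31 days: +31 → Jun 1, 1833 (37 left).
Jun has 30 days: +30 → Jul 1, 1833 (7 left).
+7 → Jul 8, 1833.

July 8, 1833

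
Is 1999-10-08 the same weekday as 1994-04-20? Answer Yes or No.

From Apr 20, 1994 to Oct 8, 1999 is 1997 days.
1997 mod 7 = 2, so they are different weekdays.
(Apr 20, 1994 is a Wednesday; Oct 8, 1999 is a Friday.)

No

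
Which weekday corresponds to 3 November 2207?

Tuesday

Doomsday rule: the anchor day for the 2200s is Friday. For year 07: 7÷12 = 0 r 7, and 7÷4 = 1, so 0+7+1 = 8.
Friday + 8 ≡ Saturday — that's 2207's doomsday.
In November the doomsday date is Nov 7.
Nov 3 is 4 days before Nov 7; 4 mod 7 = 4, so Saturday − 4 = Tuesday.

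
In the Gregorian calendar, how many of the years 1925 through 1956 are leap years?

Multiples of 4 in [1925,1956]: 8.
Of those, multiples of 100: 0 (not leap unless ÷400).
Multiples of 400: 0.
Leap years = 8 − 0 + 0 = 8.

8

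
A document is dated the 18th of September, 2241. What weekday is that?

Saturday

Doomsday rule: the anchor day for the 2200s is Friday. For year 41: 41÷12 = 3 r 5, and 5÷4 = 1, so 3+5+1 = 9.
Friday + 9 ≡ Sunday — that's 2241's doomsday.
In September the doomsday date is Sep 5.
Sep 18 is 13 days after Sep 5; 13 mod 7 = 6, so Sunday + 6 = Saturday.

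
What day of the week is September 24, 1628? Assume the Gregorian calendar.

Doomsday rule: the anchor day for the 1600s is Tuesday. For year 28: 28÷12 = 2 r 4, and 4÷4 = 1, so 2+4+1 = 7.
Tuesday + 7 ≡ Tuesday — that's 1628's doomsday.
In September the doomsday date is Sep 5.
Sep 24 is 19 days after Sep 5; 19 mod 7 = 5, so Tuesday + 5 = Sunday.

Sunday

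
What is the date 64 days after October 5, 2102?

December 8, 2102

Oct has 31 days: +27 → Nov 1, 2102 (37 left).
Nov has 30 days: +30 → Dec 1, 2102 (7 left).
+7 → Dec 8, 2102.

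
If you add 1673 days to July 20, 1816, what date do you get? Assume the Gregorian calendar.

February 17, 1821

+365 (one year) → Jul 20, 1817 (1308 left).
+365 (one year) → Jul 20, 1818 (943 left).
+365 (one year) → Jul 20, 1819 (578 left).
+366 (one year; includes Feb 29, 1820) → Jul 20, 1820 (212 left).
Jul has 31 days: +12 → Aug 1, 1820 (200 left).
Aug has 31 days: +31 → Sep 1, 1820 (169 left).
Sep has 30 days: +30 → Oct 1, 1820 (139 left).
Oct has 31 days: +31 → Nov 1, 1820 (108 left).
Nov has 30 days: +30 → Dec 1, 1820 (78 left).
Dec has 31 days: +31 → Jan 1, 1821 (47 left).
Jan has 31 days: +31 → Feb 1, 1821 (16 left).
+16 → Feb 17, 1821.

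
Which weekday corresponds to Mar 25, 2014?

Doomsday rule: the anchor day for the 2000s is Tuesday. For year 14: 14÷12 = 1 r 2, and 2÷4 = 0, so 1+2+0 = 3.
Tuesday + 3 ≡ Friday — that's 2014's doomsday.
In March the doomsday date is Mar 14.
Mar 25 is 11 days after Mar 14; 11 mod 7 = 4, so Friday + 4 = Tuesday.

Tuesday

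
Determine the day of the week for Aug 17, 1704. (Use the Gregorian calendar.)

Sunday

Doomsday rule: the anchor day for the 1700s is Sunday. For year 04: 4÷12 = 0 r 4, and 4÷4 = 1, so 0+4+1 = 5.
Sunday + 5 ≡ Friday — that's 1704's doomsday.
In August the doomsday date is Aug 8.
Aug 17 is 9 days after Aug 8; 9 mod 7 = 2, so Friday + 2 = Sunday.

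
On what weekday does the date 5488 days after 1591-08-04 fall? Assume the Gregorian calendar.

Sunday

Aug 4, 1591 is a Sunday.
5488 mod 7 = 0, so 5488 days after a Sunday is Sunday + 0 = Sunday.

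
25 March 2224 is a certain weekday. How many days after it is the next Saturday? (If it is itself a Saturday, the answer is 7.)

2

Mar 25, 2224 is a Thursday.
From Thursday to the next Saturday is 2 days.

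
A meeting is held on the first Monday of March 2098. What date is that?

March 3, 2098

March 1, 2098 is a Saturday.
The first Monday is therefore March 3 (2 days later).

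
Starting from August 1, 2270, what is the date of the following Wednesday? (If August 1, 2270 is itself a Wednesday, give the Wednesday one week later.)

August 3, 2270

Aug 1, 2270 is a Monday.
From Monday to the next Wednesday is 2 days.
Aug 1, 2270 + 2 = Aug 3, 2270.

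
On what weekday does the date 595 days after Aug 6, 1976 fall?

Friday

First find the weekday of Aug 6, 1976. Doomsday rule: the anchor day for the 1900s is Wednesday. For year 76: 76÷12 = 6 r 4, and 4÷4 = 1, so 6+4+1 = 11.
Wednesday + 11 ≡ Sunday — that's 1976's doomsday.
In August the doomsday date is Aug 8.
Aug 6 is 2 days before Aug 8; 2 mod 7 = 2, so Sunday − 2 = Friday.
595 mod 7 = 0, so 595 days after a Friday is Friday + 0 = Friday.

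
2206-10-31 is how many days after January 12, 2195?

Jan 12, 2195 → Jan 12, 2196: 365 days.
Jan 12, 2196 → Jan 12, 2197: 366 days (Feb 29, 2196 is in that span).
Jan 12, 2197 → Jan 12, 2198: 365 days.
Jan 12, 2198 → Jan 12, 2199: 365 days.
Jan 12, 2199 → Jan 12, 2200: 365 days.
Jan 12, 2200 → Jan 12, 2201: 365 days.
Jan 12, 2201 → Jan 12, 2202: 365 days.
Jan 12, 2202 → Jan 12, 2203: 365 days.
Jan 12, 2203 → Jan 12, 2204: 365 days.
Jan 12, 2204 → Jan 12, 2205: 366 days (Feb 29, 2204 is in that span).
Jan 12, 2205 → Jan 12, 2206: 365 days.
Jan 12, 2206 → Feb 12, 2206: 31 days (January has 31).
Feb 12, 2206 → Mar 12, 2206: 28 days (February has 28).
Mar 12, 2206 → Apr 12, 2206: 31 days (March has 31).
Apr 12, 2206 → May 12, 2206: 30 days (April has 30).
May 12, 2206 → Jun 12, 2206: 31 days (May has 31).
Jun 12, 2206 → Jul 12, 2206: 30 days (June has 30).
Jul 12, 2206 → Aug 12, 2206: 31 days (July has 31).
Aug 12, 2206 → Sep 12, 2206: 31 days (August has 31).
Sep 12, 2206 → Oct 12, 2206: 30 days (September has 30).
Oct 12, 2206 → Oct 31, 2206: 19 days.
Total: 4309 days.

4309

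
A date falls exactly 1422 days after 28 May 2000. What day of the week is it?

May 28, 2000 is a Sunday.
1422 mod 7 = 1, so 1422 days after a Sunday is Sunday + 1 = Monday.

Monday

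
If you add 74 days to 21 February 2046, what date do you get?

Feb has 28 days: +8 → Mar 1, 2046 (66 left).
Mar has 31 days: +31 → Apr 1, 2046 (35 left).
Apr has 30 days: +30 → May 1, 2046 (5 left).
+5 → May 6, 2046.

May 6, 2046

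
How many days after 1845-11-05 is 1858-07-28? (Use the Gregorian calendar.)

Nov 5, 1845 → Nov 5, 1846: 365 days.
Nov 5, 1846 → Nov 5, 1847: 365 days.
Nov 5, 1847 → Nov 5, 1848: 366 days (Feb 29, 1848 is in that span).
Nov 5, 1848 → Nov 5, 1849: 365 days.
Nov 5, 1849 → Nov 5, 1850: 365 days.
Nov 5, 1850 → Nov 5, 1851: 365 days.
Nov 5, 1851 → Nov 5, 1852: 366 days (Feb 29, 1852 is in that span).
Nov 5, 1852 → Nov 5, 1853: 365 days.
Nov 5, 1853 → Nov 5, 1854: 365 days.
Nov 5, 1854 → Nov 5, 1855: 365 days.
Nov 5, 1855 → Nov 5, 1856: 366 days (Feb 29, 1856 is in that span).
Nov 5, 1856 → Nov 5, 1857: 365 days.
Nov 5, 1857 → Dec 5, 1857: 30 days (November has 30).
Dec 5, 1857 → Jan 5, 1858: 31 days (December has 31).
Jan 5, 1858 → Feb 5, 1858: 31 days (January has 31).
Feb 5, 1858 → Mar 5, 1858: 28 days (February has 28).
Mar 5, 1858 → Apr 5, 1858: 31 days (March has 31).
Apr 5, 1858 → May 5, 1858: 30 days (April has 30).
May 5, 1858 → Jun 5, 1858: 31 days (May has 31).
Jun 5, 1858 → Jul 5, 1858: 30 days (June has 30).
Jul 5, 1858 → Jul 28, 1858: 23 days.
Total: 4648 days.

4648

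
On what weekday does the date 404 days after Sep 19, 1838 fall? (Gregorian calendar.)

Sep 19, 1838 is a Wednesday.
404 mod 7 = 5, so 404 days after a Wednesday is Wednesday + 5 = Monday.

Monday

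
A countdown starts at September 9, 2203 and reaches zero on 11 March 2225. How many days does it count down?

7854

Sep 9, 2203 → Sep 9, 2204: 366 days (Feb 29, 2204 is in that span).
Sep 9, 2204 → Sep 9, 2205: 365 days.
Sep 9, 2205 → Sep 9, 2206: 365 days.
Sep 9, 2206 → Sep 9, 2207: 365 days.
Sep 9, 2207 → Sep 9, 2208: 366 days (Feb 29, 2208 is in that span).
Sep 9, 2208 → Sep 9, 2209: 365 days.
Sep 9, 2209 → Sep 9, 2210: 365 days.
Sep 9, 2210 → Sep 9, 2211: 365 days.
Sep 9, 2211 → Sep 9, 2212: 366 days (Feb 29, 2212 is in that span).
Sep 9, 2212 → Sep 9, 2213: 365 days.
Sep 9, 2213 → Sep 9, 2214: 365 days.
Sep 9, 2214 → Sep 9, 2215: 365 days.
Sep 9, 2215 → Sep 9, 2216: 366 days (Feb 29, 2216 is in that span).
Sep 9, 2216 → Sep 9, 2217: 365 days.
Sep 9, 2217 → Sep 9, 2218: 365 days.
Sep 9, 2218 → Sep 9, 2219: 365 days.
Sep 9, 2219 → Sep 9, 2220: 366 days (Feb 29, 2220 is in that span).
Sep 9, 2220 → Sep 9, 2221: 365 days.
Sep 9, 2221 → Sep 9, 2222: 365 days.
Sep 9, 2222 → Sep 9, 2223: 365 days.
Sep 9, 2223 → Sep 9, 2224: 366 days (Feb 29, 2224 is in that span).
Sep 9, 2224 → Oct 9, 2224: 30 days (September has 30).
Oct 9, 2224 → Nov 9, 2224: 31 days (October has 31).
Nov 9, 2224 → Dec 9, 2224: 30 days (November has 30).
Dec 9, 2224 → Jan 9, 2225: 31 days (December has 31).
Jan 9, 2225 → Feb 9, 2225: 31 days (January has 31).
Feb 9, 2225 → Mar 9, 2225: 28 days (February has 28).
Mar 9, 2225 → Mar 11, 2225: 2 days.
Total: 7854 days.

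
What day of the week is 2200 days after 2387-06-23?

Thursday

First find the weekday of Jun 23, 2387. Doomsday rule: the anchor day for the 2300s is Wednesday. For year 87: 87÷12 = 7 r 3, and 3÷4 = 0, so 7+3+0 = 10.
Wednesday + 10 ≡ Saturday — that's 2387's doomsday.
In June the doomsday date is Jun 6.
Jun 23 is 17 days after Jun 6; 17 mod 7 = 3, so Saturday + 3 = Tuesday.
2200 mod 7 = 2, so 2200 days after a Tuesday is Tuesday + 2 = Thursday.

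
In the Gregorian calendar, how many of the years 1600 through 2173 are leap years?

140

Multiples of 4 in [1600,2173]: 144.
Of those, multiples of 100: 6 (not leap unless ÷400).
Multiples of 400: 2.
Leap years = 144 − 6 + 2 = 140.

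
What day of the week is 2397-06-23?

Monday

Doomsday rule: the anchor day for the 2300s is Wednesday. For year 97: 97÷12 = 8 r 1, and 1÷4 = 0, so 8+1+0 = 9.
Wednesday + 9 ≡ Friday — that's 2397's doomsday.
In June the doomsday date is Jun 6.
Jun 23 is 17 days after Jun 6; 17 mod 7 = 3, so Friday + 3 = Monday.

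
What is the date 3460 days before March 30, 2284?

−366 (one year; includes Feb 29, 2284) → Mar 30, 2283 (3094 left).
−365 (one year) → Mar 30, 2282 (2729 left).
−365 (one year) → Mar 30, 2281 (2364 left).
−365 (one year) → Mar 30, 2280 (1999 left).
−366 (one year; includes Feb 29, 2280) → Mar 30, 2279 (1633 left).
−365 (one year) → Mar 30, 2278 (1268 left).
−365 (one year) → Mar 30, 2277 (903 left).
−365 (one year) → Mar 30, 2276 (538 left).
−366 (one year; includes Feb 29, 2276) → Mar 30, 2275 (172 left).
−30 → Feb 28, 2275 (end of Feb, 28 days; 142 left).
−28 → Jan 31, 2275 (end of Jan, 31 days; 114 left).
−31 → Dec 31, 2274 (end of Dec, 31 days; 83 left).
−31 → Nov 30, 2274 (end of Nov, 30 days; 52 left).
−30 → Oct 31, 2274 (end of Oct, 31 days; 22 left).
−22 → Oct 9, 2274.

October 9, 2274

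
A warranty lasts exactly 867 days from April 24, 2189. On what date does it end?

September 8, 2191

+365 (one year) → Apr 24, 2190 (502 left).
+365 (one year) → Apr 24, 2191 (137 left).
Apr has 30 days: +7 → May 1, 2191 (130 left).
May has 31 days: +31 → Jun 1, 2191 (99 left).
Jun has 30 days: +30 → Jul 1, 2191 (69 left).
Jul has 31 days: +31 → Aug 1, 2191 (38 left).
Aug has 31 days: +31 → Sep 1, 2191 (7 left).
+7 → Sep 8, 2191.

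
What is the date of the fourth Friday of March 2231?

March 1, 2231 is a Tuesday.
The first Friday is therefore March 4 (3 days later).
The fourth Friday is 4 + 3×7 = March 25.

March 25, 2231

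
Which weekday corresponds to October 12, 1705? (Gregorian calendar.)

Doomsday rule: the anchor day for the 1700s is Sunday. For year 05: 5÷12 = 0 r 5, and 5÷4 = 1, so 0+5+1 = 6.
Sunday + 6 ≡ Saturday — that's 1705's doomsday.
In October the doomsday date is Oct 10.
Oct 12 is 2 days after Oct 10; 2 mod 7 = 2, so Saturday + 2 = Monday.

Monday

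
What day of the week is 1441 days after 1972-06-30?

Thursday

First find the weekday of Jun 30, 1972. Doomsday rule: the anchor day for the 1900s is Wednesday. For year 72: 72÷12 = 6 r 0, and 0÷4 = 0, so 6+0+0 = 6.
Wednesday + 6 ≡ Tuesday — that's 1972's doomsday.
In June the doomsday date is Jun 6.
Jun 30 is 24 days after Jun 6; 24 mod 7 = 3, so Tuesday + 3 = Friday.
1441 mod 7 = 6, so 1441 days after a Friday is Friday + 6 = Thursday.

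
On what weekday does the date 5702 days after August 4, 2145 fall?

Sunday

First find the weekday of Aug 4, 2145. Doomsday rule: the anchor day for the 2100s is Sunday. For year 45: 45÷12 = 3 r 9, and 9÷4 = 2, so 3+9+2 = 14.
Sunday + 14 ≡ Sunday — that's 2145's doomsday.
In August the doomsday date is Aug 8.
Aug 4 is 4 days before Aug 8; 4 mod 7 = 4, so Sunday − 4 = Wednesday.
5702 mod 7 = 4, so 5702 days after a Wednesday is Wednesday + 4 = Sunday.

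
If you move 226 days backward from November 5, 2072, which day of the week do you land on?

Nov 5, 2072 is a Saturday.
226 mod 7 = 2, so 226 days before a Saturday is Saturday − 2 = Thursday.

Thursday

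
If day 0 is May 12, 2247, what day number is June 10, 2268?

May 12, 2247 → May 12, 2248: 366 days (Feb 29, 2248 is in that span).
May 12, 2248 → May 12, 2249: 365 days.
May 12, 2249 → May 12, 2250: 365 days.
May 12, 2250 → May 12, 2251: 365 days.
May 12, 2251 → May 12, 2252: 366 days (Feb 29, 2252 is in that span).
May 12, 2252 → May 12, 2253: 365 days.
May 12, 2253 → May 12, 2254: 365 days.
May 12, 2254 → May 12, 2255: 365 days.
May 12, 2255 → May 12, 2256: 366 days (Feb 29, 2256 is in that span).
May 12, 2256 → May 12, 2257: 365 days.
May 12, 2257 → May 12, 2258: 365 days.
May 12, 2258 → May 12, 2259: 365 days.
May 12, 2259 → May 12, 2260: 366 days (Feb 29, 2260 is in that span).
May 12, 2260 → May 12, 2261: 365 days.
May 12, 2261 → May 12, 2262: 365 days.
May 12, 2262 → May 12, 2263: 365 days.
May 12, 2263 → May 12, 2264: 366 days (Feb 29, 2264 is in that span).
May 12, 2264 → May 12, 2265: 365 days.
May 12, 2265 → May 12, 2266: 365 days.
May 12, 2266 → May 12, 2267: 365 days.
May 12, 2267 → Jun 12, 2267: 31 days (May has 31).
Jun 12, 2267 → Jul 12, 2267: 30 days (June has 30).
Jul 12, 2267 → Aug 12, 2267: 31 days (July has 31).
Aug 12, 2267 → Sep 12, 2267: 31 days (August has 31).
Sep 12, 2267 → Oct 12, 2267: 30 days (September has 30).
Oct 12, 2267 → Nov 12, 2267: 31 days (October has 31).
Nov 12, 2267 → Dec 12, 2267: 30 days (November has 30).
Dec 12, 2267 → Jan 12, 2268: 31 days (December has 31).
Jan 12, 2268 → Feb 12, 2268: 31 days (January has 31).
Feb 12, 2268 → Mar 12, 2268: 29 days (February has 29).
Mar 12, 2268 → Apr 12, 2268: 31 days (March has 31).
Apr 12, 2268 → May 12, 2268: 30 days (April has 30).
May 12, 2268 → Jun 10, 2268: 29 days.
Total: 7700 days.

7700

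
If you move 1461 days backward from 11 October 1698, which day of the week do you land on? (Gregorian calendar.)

Monday

Oct 11, 1698 is a Saturday.
1461 mod 7 = 5, so 1461 days before a Saturday is Saturday − 5 = Monday.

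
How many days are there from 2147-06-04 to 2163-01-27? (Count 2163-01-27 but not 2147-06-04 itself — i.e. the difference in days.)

5716

Jun 4, 2147 → Jun 4, 2148: 366 days (Feb 29, 2148 is in that span).
Jun 4, 2148 → Jun 4, 2149: 365 days.
Jun 4, 2149 → Jun 4, 2150: 365 days.
Jun 4, 2150 → Jun 4, 2151: 365 days.
Jun 4, 2151 → Jun 4, 2152: 366 days (Feb 29, 2152 is in that span).
Jun 4, 2152 → Jun 4, 2153: 365 days.
Jun 4, 2153 → Jun 4, 2154: 365 days.
Jun 4, 2154 → Jun 4, 2155: 365 days.
Jun 4, 2155 → Jun 4, 2156: 366 days (Feb 29, 2156 is in that span).
Jun 4, 2156 → Jun 4, 2157: 365 days.
Jun 4, 2157 → Jun 4, 2158: 365 days.
Jun 4, 2158 → Jun 4, 2159: 365 days.
Jun 4, 2159 → Jun 4, 2160: 366 days (Feb 29, 2160 is in that span).
Jun 4, 2160 → Jun 4, 2161: 365 days.
Jun 4, 2161 → Jun 4, 2162: 365 days.
Jun 4, 2162 → Jul 4, 2162: 30 days (June has 30).
Jul 4, 2162 → Aug 4, 2162: 31 days (July has 31).
Aug 4, 2162 → Sep 4, 2162: 31 days (August has 31).
Sep 4, 2162 → Oct 4, 2162: 30 days (September has 30).
Oct 4, 2162 → Nov 4, 2162: 31 days (October has 31).
Nov 4, 2162 → Dec 4, 2162: 30 days (November has 30).
Dec 4, 2162 → Jan 4, 2163: 31 days (December has 31).
Jan 4, 2163 → Jan 27, 2163: 23 days.
Total: 5716 days.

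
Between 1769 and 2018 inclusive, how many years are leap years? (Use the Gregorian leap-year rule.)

60

Multiples of 4 in [1769,2018]: 62.
Of those, multiples of 100: 3 (not leap unless ÷400).
Multiples of 400: 1.
Leap years = 62 − 3 + 1 = 60.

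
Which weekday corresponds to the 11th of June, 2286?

Friday

Doomsday rule: the anchor day for the 2200s is Friday. For year 86: 86÷12 = 7 r 2, and 2÷4 = 0, so 7+2+0 = 9.
Friday + 9 ≡ Sunday — that's 2286's doomsday.
In June the doomsday date is Jun 6.
Jun 11 is 5 days after Jun 6; 5 mod 7 = 5, so Sunday + 5 = Friday.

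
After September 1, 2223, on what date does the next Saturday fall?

Sep 1, 2223 is a Monday.
From Monday to the next Saturday is 5 days.
Sep 1, 2223 + 5 = Sep 6, 2223.

September 6, 2223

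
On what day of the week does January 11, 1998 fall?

Doomsday rule: the anchor day for the 1900s is Wednesday. For year 98: 98÷12 = 8 r 2, and 2÷4 = 0, so 8+2+0 = 10.
Wednesday + 10 ≡ Saturday — that's 1998's doomsday.
In January the doomsday date is Jan 3 (1998 is not a leap year).
Jan 11 is 8 days after Jan 3; 8 mod 7 = 1, so Saturday + 1 = Sunday.

Sunday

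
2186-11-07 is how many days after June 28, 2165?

7802

Jun 28, 2165 → Jun 28, 2166: 365 days.
Jun 28, 2166 → Jun 28, 2167: 365 days.
Jun 28, 2167 → Jun 28, 2168: 366 days (Feb 29, 2168 is in that span).
Jun 28, 2168 → Jun 28, 2169: 365 days.
Jun 28, 2169 → Jun 28, 2170: 365 days.
Jun 28, 2170 → Jun 28, 2171: 365 days.
Jun 28, 2171 → Jun 28, 2172: 366 days (Feb 29, 2172 is in that span).
Jun 28, 2172 → Jun 28, 2173: 365 days.
Jun 28, 2173 → Jun 28, 2174: 365 days.
Jun 28, 2174 → Jun 28, 2175: 365 days.
Jun 28, 2175 → Jun 28, 2176: 366 days (Feb 29, 2176 is in that span).
Jun 28, 2176 → Jun 28, 2177: 365 days.
Jun 28, 2177 → Jun 28, 2178: 365 days.
Jun 28, 2178 → Jun 28, 2179: 365 days.
Jun 28, 2179 → Jun 28, 2180: 366 days (Feb 29, 2180 is in that span).
Jun 28, 2180 → Jun 28, 2181: 365 days.
Jun 28, 2181 → Jun 28, 2182: 365 days.
Jun 28, 2182 → Jun 28, 2183: 365 days.
Jun 28, 2183 → Jun 28, 2184: 366 days (Feb 29, 2184 is in that span).
Jun 28, 2184 → Jun 28, 2185: 365 days.
Jun 28, 2185 → Jun 28, 2186: 365 days.
Jun 28, 2186 → Jul 28, 2186: 30 days (June has 30).
Jul 28, 2186 → Aug 28, 2186: 31 days (July has 31).
Aug 28, 2186 → Sep 28, 2186: 31 days (August has 31).
Sep 28, 2186 → Oct 28, 2186: 30 days (September has 30).
Oct 28, 2186 → Nov 7, 2186: 10 days.
Total: 7802 days.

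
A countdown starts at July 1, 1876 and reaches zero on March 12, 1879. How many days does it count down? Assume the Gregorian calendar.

984

Jul 1, 1876 → Jul 1, 1877: 365 days.
Jul 1, 1877 → Jul 1, 1878: 365 days.
Jul 1, 1878 → Aug 1, 1878: 31 days (July has 31).
Aug 1, 1878 → Sep 1, 1878: 31 days (August has 31).
Sep 1, 1878 → Oct 1, 1878: 30 days (September has 30).
Oct 1, 1878 → Nov 1, 1878: 31 days (October has 31).
Nov 1, 1878 → Dec 1, 1878: 30 days (November has 30).
Dec 1, 1878 → Jan 1, 1879: 31 days (December has 31).
Jan 1, 1879 → Feb 1, 1879: 31 days (January has 31).
Feb 1, 1879 → Mar 1, 1879: 28 days (February has 28).
Mar 1, 1879 → Mar 12, 1879: 11 days.
Total: 984 days.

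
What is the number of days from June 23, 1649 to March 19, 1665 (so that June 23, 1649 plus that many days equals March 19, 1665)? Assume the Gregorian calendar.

Jun 23, 1649 → Jun 23, 1650: 365 days.
Jun 23, 1650 → Jun 23, 1651: 365 days.
Jun 23, 1651 → Jun 23, 1652: 366 days (Feb 29, 1652 is in that span).
Jun 23, 1652 → Jun 23, 1653: 365 days.
Jun 23, 1653 → Jun 23, 1654: 365 days.
Jun 23, 1654 → Jun 23, 1655: 365 days.
Jun 23, 1655 → Jun 23, 1656: 366 days (Feb 29, 1656 is in that span).
Jun 23, 1656 → Jun 23, 1657: 365 days.
Jun 23, 1657 → Jun 23, 1658: 365 days.
Jun 23, 1658 → Jun 23, 1659: 365 days.
Jun 23, 1659 → Jun 23, 1660: 366 days (Feb 29, 1660 is in that span).
Jun 23, 1660 → Jun 23, 1661: 365 days.
Jun 23, 1661 → Jun 23, 1662: 365 days.
Jun 23, 1662 → Jun 23, 1663: 365 days.
Jun 23, 1663 → Jun 23, 1664: 366 days (Feb 29, 1664 is in that span).
Jun 23, 1664 → Jul 23, 1664: 30 days (June has 30).
Jul 23, 1664 → Aug 23, 1664: 31 days (July has 31).
Aug 23, 1664 → Sep 23, 1664: 31 days (August has 31).
Sep 23, 1664 → Oct 23, 1664: 30 days (September has 30).
Oct 23, 1664 → Nov 23, 1664: 31 days (October has 31).
Nov 23, 1664 → Dec 23, 1664: 30 days (November has 30).
Dec 23, 1664 → Jan 23, 1665: 31 days (December has 31).
Jan 23, 1665 → Feb 23, 1665: 31 days (January has 31).
Feb 23, 1665 → Mar 19, 1665: 24 days.
Total: 5748 days.

5748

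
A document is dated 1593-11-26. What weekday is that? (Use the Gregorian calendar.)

Doomsday rule: the anchor day for the 1500s is Wednesday. For year 93: 93÷12 = 7 r 9, and 9÷4 = 2, so 7+9+2 = 18.
Wednesday + 18 ≡ Sunday — that's 1593's doomsday.
In November the doomsday date is Nov 7.
Nov 26 is 19 days after Nov 7; 19 mod 7 = 5, so Sunday + 5 = Friday.

Friday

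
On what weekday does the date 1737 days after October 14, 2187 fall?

Oct 14, 2187 is a Sunday.
1737 mod 7 = 1, so 1737 days after a Sunday is Sunday + 1 = Monday.

Monday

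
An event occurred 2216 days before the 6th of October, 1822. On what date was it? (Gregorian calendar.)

September 11, 1816

−365 (one year) → Oct 6, 1821 (1851 left).
−365 (one year) → Oct 6, 1820 (1486 left).
−366 (one year; includes Feb 29, 1820) → Oct 6, 1819 (1120 left).
−365 (one year) → Oct 6, 1818 (755 left).
−365 (one year) → Oct 6, 1817 (390 left).
−6 → Sep 30, 1817 (end of Sep, 30 days; 384 left).
−30 → Aug 31, 1817 (end of Aug, 31 days; 354 left).
−31 → Jul 31, 1817 (end of Jul, 31 days; 323 left).
−31 → Jun 30, 1817 (end of Jun, 30 days; 292 left).
−30 → May 31, 1817 (end of May, 31 days; 262 left).
−31 → Apr 30, 1817 (end of Apr, 30 days; 231 left).
−30 → Mar 31, 1817 (end of Mar, 31 days; 201 left).
−31 → Feb 28, 1817 (end of Feb, 28 days; 170 left).
−28 → Jan 31, 1817 (end of Jan, 31 days; 142 left).
−31 → Dec 31, 1816 (end of Dec, 31 days; 111 left).
−31 → Nov 30, 1816 (end of Nov, 30 days; 80 left).
−30 → Oct 31, 1816 (end of Oct, 31 days; 50 left).
−31 → Sep 30, 1816 (end of Sep, 30 days; 19 left).
−19 → Sep 11, 1816.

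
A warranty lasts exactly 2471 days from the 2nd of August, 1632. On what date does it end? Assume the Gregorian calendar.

May 9, 1639

+365 (one year) → Aug 2, 1633 (2106 left).
+365 (one year) → Aug 2, 1634 (1741 left).
+365 (one year) → Aug 2, 1635 (1376 left).
+366 (one year; includes Feb 29, 1636) → Aug 2, 1636 (1010 left).
+365 (one year) → Aug 2, 1637 (645 left).
+365 (one year) → Aug 2, 1638 (280 left).
Aug has 31 days: +30 → Sep 1, 1638 (250 left).
Sep has 30 days: +30 → Oct 1, 1638 (220 left).
Oct has 31 days: +31 → Nov 1, 1638 (189 left).
Nov has 30 days: +30 → Dec 1, 1638 (159 left).
Dec has 31 days: +31 → Jan 1, 1639 (128 left).
Jan has 31 days: +31 → Feb 1, 1639 (97 left).
Feb has 28 days: +28 → Mar 1, 1639 (69 left).
Mar has 31 days: +31 → Apr 1, 1639 (38 left).
Apr has 30 days: +30 → May 1, 1639 (8 left).
+8 → May 9, 1639.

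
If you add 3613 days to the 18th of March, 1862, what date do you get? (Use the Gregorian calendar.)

+365 (one year) → Mar 18, 1863 (3248 left).
+366 (one year; includes Feb 29, 1864) → Mar 18, 1864 (2882 left).
+365 (one year) → Mar 18, 1865 (2517 left).
+365 (one year) → Mar 18, 1866 (2152 left).
+365 (one year) → Mar 18, 1867 (1787 left).
+366 (one year; includes Feb 29, 1868) → Mar 18, 1868 (1421 left).
+365 (one year) → Mar 18, 1869 (1056 left).
+365 (one year) → Mar 18, 1870 (691 left).
+365 (one year) → Mar 18, 1871 (326 left).
Mar has 31 days: +14 → Apr 1, 1871 (312 left).
Apr has 30 days: +30 → May 1, 1871 (282 left).
May has 31 days: +31 → Jun 1, 1871 (251 left).
Jun has 30 days: +30 → Jul 1, 1871 (221 left).
Jul has 31 days: +31 → Aug 1, 1871 (190 left).
Aug has 31 days: +31 → Sep 1, 1871 (159 left).
Sep has 30 days: +30 → Oct 1, 1871 (129 left).
Oct has 31 days: +31 → Nov 1, 1871 (98 left).
Nov has 30 days: +30 → Dec 1, 1871 (68 left).
Dec has 31 days: +31 → Jan 1, 1872 (37 left).
Jan has 31 days: +31 → Feb 1, 1872 (6 left).
+6 → Feb 7, 1872.

February 7, 1872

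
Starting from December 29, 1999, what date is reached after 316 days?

November 9, 2000

Dec has 31 days: +3 → Jan 1, 2000 (313 left).
Jan has 31 days: +31 → Feb 1, 2000 (282 left).
Feb has 29 days: +29 → Mar 1, 2000 (253 left).
Mar has 31 days: +31 → Apr 1, 2000 (222 left).
Apr has 30 days: +30 → May 1, 2000 (192 left).
May has 31 days: +31 → Jun 1, 2000 (161 left).
Jun has 30 days: +30 → Jul 1, 2000 (131 left).
Jul has 31 days: +31 → Aug 1, 2000 (100 left).
Aug has 31 days: +31 → Sep 1, 2000 (69 left).
Sep has 30 days: +30 → Oct 1, 2000 (39 left).
Oct has 31 days: +31 → Nov 1, 2000 (8 left).
+8 → Nov 9, 2000.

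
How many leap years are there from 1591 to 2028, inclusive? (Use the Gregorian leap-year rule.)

107

Multiples of 4 in [1591,2028]: 110.
Of those, multiples of 100: 5 (not leap unless ÷400).
Multiples of 400: 2.
Leap years = 110 − 5 + 2 = 107.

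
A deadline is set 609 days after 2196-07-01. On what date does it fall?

March 2, 2198

+365 (one year) → Jul 1, 2197 (244 left).
Jul has 31 days: +31 → Aug 1, 2197 (213 left).
Aug has 31 days: +31 → Sep 1, 2197 (182 left).
Sep has 30 days: +30 → Oct 1, 2197 (152 left).
Oct has 31 days: +31 → Nov 1, 2197 (121 left).
Nov has 30 days: +30 → Dec 1, 2197 (91 left).
Dec has 31 days: +31 → Jan 1, 2198 (60 left).
Jan has 31 days: +31 → Feb 1, 2198 (29 left).
Feb has 28 days: +28 → Mar 1, 2198 (1 left).
+1 → Mar 2, 2198.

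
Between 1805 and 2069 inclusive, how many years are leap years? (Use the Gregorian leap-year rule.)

Multiples of 4 in [1805,2069]: 66.
Of those, multiples of 100: 2 (not leap unless ÷400).
Multiples of 400: 1.
Leap years = 66 − 2 + 1 = 65.

65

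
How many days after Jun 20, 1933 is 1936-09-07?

1175

Jun 20, 1933 → Jun 20, 1934: 365 days.
Jun 20, 1934 → Jun 20, 1935: 365 days.
Jun 20, 1935 → Jun 20, 1936: 366 days (Feb 29, 1936 is in that span).
Jun 20, 1936 → Jul 20, 1936: 30 days (June has 30).
Jul 20, 1936 → Aug 20, 1936: 31 days (July has 31).
Aug 20, 1936 → Sep 7, 1936: 18 days.
Total: 1175 days.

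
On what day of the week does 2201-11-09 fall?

Doomsday rule: the anchor day for the 2200s is Friday. For year 01: 1÷12 = 0 r 1, and 1÷4 = 0, so 0+1+0 = 1.
Friday + 1 ≡ Saturday — that's 2201's doomsday.
In November the doomsday date is Nov 7.
Nov 9 is 2 days after Nov 7; 2 mod 7 = 2, so Saturday + 2 = Monday.

Monday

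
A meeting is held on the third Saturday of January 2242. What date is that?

January 15, 2242

January 1, 2242 is a Saturday.
The first Saturday is therefore January 1 (same day).
The third Saturday is 1 + 2×7 = January 15.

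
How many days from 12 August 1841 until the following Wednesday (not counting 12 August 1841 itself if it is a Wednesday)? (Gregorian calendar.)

6

Aug 12, 1841 is a Thursday.
From Thursday to the next Wednesday is 6 days.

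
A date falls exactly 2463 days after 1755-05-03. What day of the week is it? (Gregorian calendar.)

May 3, 1755 is a Saturday.
2463 mod 7 = 6, so 2463 days after a Saturday is Saturday + 6 = Friday.

Friday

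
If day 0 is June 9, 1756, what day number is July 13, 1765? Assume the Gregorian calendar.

3321

Jun 9, 1756 → Jun 9, 1757: 365 days.
Jun 9, 1757 → Jun 9, 1758: 365 days.
Jun 9, 1758 → Jun 9, 1759: 365 days.
Jun 9, 1759 → Jun 9, 1760: 366 days (Feb 29, 1760 is in that span).
Jun 9, 1760 → Jun 9, 1761: 365 days.
Jun 9, 1761 → Jun 9, 1762: 365 days.
Jun 9, 1762 → Jun 9, 1763: 365 days.
Jun 9, 1763 → Jun 9, 1764: 366 days (Feb 29, 1764 is in that span).
Jun 9, 1764 → Jul 9, 1764: 30 days (June has 30).
Jul 9, 1764 → Aug 9, 1764: 31 days (July has 31).
Aug 9, 1764 → Sep 9, 1764: 31 days (August has 31).
Sep 9, 1764 → Oct 9, 1764: 30 days (September has 30).
Oct 9, 1764 → Nov 9, 1764: 31 days (October has 31).
Nov 9, 1764 → Dec 9, 1764: 30 days (November has 30).
Dec 9, 1764 → Jan 9, 1765: 31 days (December has 31).
Jan 9, 1765 → Feb 9, 1765: 31 days (January has 31).
Feb 9, 1765 → Mar 9, 1765: 28 days (February has 28).
Mar 9, 1765 → Apr 9, 1765: 31 days (March has 31).
Apr 9, 1765 → May 9, 1765: 30 days (April has 30).
May 9, 1765 → Jun 9, 1765: 31 days (May has 31).
Jun 9, 1765 → Jul 9, 1765: 30 days (June has 30).
Jul 9, 1765 → Jul 13, 1765: 4 days.
Total: 3321 days.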